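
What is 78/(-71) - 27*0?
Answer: -78/71 ≈ -1.0986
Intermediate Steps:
78/(-71) - 27*0 = 78*(-1/71) + 0 = -78/71 + 0 = -78/71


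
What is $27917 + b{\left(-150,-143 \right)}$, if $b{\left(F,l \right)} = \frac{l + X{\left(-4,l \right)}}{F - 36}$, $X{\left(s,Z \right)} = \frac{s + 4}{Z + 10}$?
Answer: $\frac{5192705}{186} \approx 27918.0$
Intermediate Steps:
$X{\left(s,Z \right)} = \frac{4 + s}{10 + Z}$
$b{\left(F,l \right)} = \frac{l}{-36 + F}$ ($b{\left(F,l \right)} = \frac{l + \frac{4 - 4}{10 + l}}{F - 36} = \frac{l + \frac{1}{10 + l} 0}{-36 + F} = \frac{l + 0}{-36 + F} = \frac{l}{-36 + F}$)
$27917 + b{\left(-150,-143 \right)} = 27917 - \frac{143}{-36 - 150} = 27917 - \frac{143}{-186} = 27917 - - \frac{143}{186} = 27917 + \frac{143}{186} = \frac{5192705}{186}$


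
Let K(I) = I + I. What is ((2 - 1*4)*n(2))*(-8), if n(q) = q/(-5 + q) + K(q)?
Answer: 160/3 ≈ 53.333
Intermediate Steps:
K(I) = 2*I
n(q) = 2*q + q/(-5 + q) (n(q) = q/(-5 + q) + 2*q = 2*q + q/(-5 + q))
((2 - 1*4)*n(2))*(-8) = ((2 - 1*4)*(2*(-9 + 2*2)/(-5 + 2)))*(-8) = ((2 - 4)*(2*(-9 + 4)/(-3)))*(-8) = -4*(-1)*(-5)/3*(-8) = -2*10/3*(-8) = -20/3*(-8) = 160/3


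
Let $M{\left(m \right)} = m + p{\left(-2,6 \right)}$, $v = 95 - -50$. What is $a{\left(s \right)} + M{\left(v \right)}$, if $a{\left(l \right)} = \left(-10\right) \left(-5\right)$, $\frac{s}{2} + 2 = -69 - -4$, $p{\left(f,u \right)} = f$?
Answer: $193$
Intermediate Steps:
$v = 145$ ($v = 95 + 50 = 145$)
$s = -134$ ($s = -4 + 2 \left(-69 - -4\right) = -4 + 2 \left(-69 + 4\right) = -4 + 2 \left(-65\right) = -4 - 130 = -134$)
$a{\left(l \right)} = 50$
$M{\left(m \right)} = -2 + m$ ($M{\left(m \right)} = m - 2 = -2 + m$)
$a{\left(s \right)} + M{\left(v \right)} = 50 + \left(-2 + 145\right) = 50 + 143 = 193$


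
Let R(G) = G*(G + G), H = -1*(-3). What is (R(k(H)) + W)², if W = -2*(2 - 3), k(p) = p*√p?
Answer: 3136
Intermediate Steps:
H = 3
k(p) = p^(3/2)
W = 2 (W = -2*(-1) = 2)
R(G) = 2*G² (R(G) = G*(2*G) = 2*G²)
(R(k(H)) + W)² = (2*(3^(3/2))² + 2)² = (2*(3*√3)² + 2)² = (2*27 + 2)² = (54 + 2)² = 56² = 3136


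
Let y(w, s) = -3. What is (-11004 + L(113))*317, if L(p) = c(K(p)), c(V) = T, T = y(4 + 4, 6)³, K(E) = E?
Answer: -3496827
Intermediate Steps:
T = -27 (T = (-3)³ = -27)
c(V) = -27
L(p) = -27
(-11004 + L(113))*317 = (-11004 - 27)*317 = -11031*317 = -3496827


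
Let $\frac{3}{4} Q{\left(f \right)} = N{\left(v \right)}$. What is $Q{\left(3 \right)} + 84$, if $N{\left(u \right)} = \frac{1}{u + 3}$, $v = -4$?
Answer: $\frac{248}{3} \approx 82.667$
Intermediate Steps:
$N{\left(u \right)} = \frac{1}{3 + u}$
$Q{\left(f \right)} = - \frac{4}{3}$ ($Q{\left(f \right)} = \frac{4}{3 \left(3 - 4\right)} = \frac{4}{3 \left(-1\right)} = \frac{4}{3} \left(-1\right) = - \frac{4}{3}$)
$Q{\left(3 \right)} + 84 = - \frac{4}{3} + 84 = \frac{248}{3}$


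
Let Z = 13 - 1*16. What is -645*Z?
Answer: 1935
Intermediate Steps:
Z = -3 (Z = 13 - 16 = -3)
-645*Z = -645*(-3) = -1*(-1935) = 1935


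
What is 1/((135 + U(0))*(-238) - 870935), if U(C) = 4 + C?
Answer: -1/904017 ≈ -1.1062e-6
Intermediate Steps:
1/((135 + U(0))*(-238) - 870935) = 1/((135 + (4 + 0))*(-238) - 870935) = 1/((135 + 4)*(-238) - 870935) = 1/(139*(-238) - 870935) = 1/(-33082 - 870935) = 1/(-904017) = -1/904017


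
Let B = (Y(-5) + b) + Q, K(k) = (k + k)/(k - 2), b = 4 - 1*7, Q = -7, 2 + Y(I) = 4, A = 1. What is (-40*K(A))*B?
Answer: -640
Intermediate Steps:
Y(I) = 2 (Y(I) = -2 + 4 = 2)
b = -3 (b = 4 - 7 = -3)
K(k) = 2*k/(-2 + k) (K(k) = (2*k)/(-2 + k) = 2*k/(-2 + k))
B = -8 (B = (2 - 3) - 7 = -1 - 7 = -8)
(-40*K(A))*B = -80/(-2 + 1)*(-8) = -80/(-1)*(-8) = -80*(-1)*(-8) = -40*(-2)*(-8) = 80*(-8) = -640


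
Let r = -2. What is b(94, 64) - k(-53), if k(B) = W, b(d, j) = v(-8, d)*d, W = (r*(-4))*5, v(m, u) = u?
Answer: 8796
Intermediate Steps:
W = 40 (W = -2*(-4)*5 = 8*5 = 40)
b(d, j) = d**2 (b(d, j) = d*d = d**2)
k(B) = 40
b(94, 64) - k(-53) = 94**2 - 1*40 = 8836 - 40 = 8796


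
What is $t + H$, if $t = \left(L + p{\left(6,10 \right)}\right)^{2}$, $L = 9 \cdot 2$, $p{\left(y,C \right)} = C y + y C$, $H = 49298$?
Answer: $68342$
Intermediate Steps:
$p{\left(y,C \right)} = 2 C y$ ($p{\left(y,C \right)} = C y + C y = 2 C y$)
$L = 18$
$t = 19044$ ($t = \left(18 + 2 \cdot 10 \cdot 6\right)^{2} = \left(18 + 120\right)^{2} = 138^{2} = 19044$)
$t + H = 19044 + 49298 = 68342$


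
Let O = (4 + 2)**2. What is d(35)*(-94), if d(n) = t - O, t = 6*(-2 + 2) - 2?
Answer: 3572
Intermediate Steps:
O = 36 (O = 6**2 = 36)
t = -2 (t = 6*0 - 2 = 0 - 2 = -2)
d(n) = -38 (d(n) = -2 - 1*36 = -2 - 36 = -38)
d(35)*(-94) = -38*(-94) = 3572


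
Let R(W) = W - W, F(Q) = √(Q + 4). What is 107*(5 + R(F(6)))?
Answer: 535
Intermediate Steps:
F(Q) = √(4 + Q)
R(W) = 0
107*(5 + R(F(6))) = 107*(5 + 0) = 107*5 = 535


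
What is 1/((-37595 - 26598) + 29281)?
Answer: -1/34912 ≈ -2.8643e-5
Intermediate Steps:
1/((-37595 - 26598) + 29281) = 1/(-64193 + 29281) = 1/(-34912) = -1/34912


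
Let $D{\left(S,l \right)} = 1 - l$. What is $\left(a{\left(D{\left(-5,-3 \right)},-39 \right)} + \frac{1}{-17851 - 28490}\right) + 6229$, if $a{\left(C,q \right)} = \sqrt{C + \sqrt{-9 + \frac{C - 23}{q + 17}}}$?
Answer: $\frac{288658088}{46341} + \frac{\sqrt{1936 + 22 i \sqrt{3938}}}{22} \approx 6231.1 + 0.6756 i$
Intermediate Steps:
$a{\left(C,q \right)} = \sqrt{C + \sqrt{-9 + \frac{-23 + C}{17 + q}}}$
$\left(a{\left(D{\left(-5,-3 \right)},-39 \right)} + \frac{1}{-17851 - 28490}\right) + 6229 = \left(\sqrt{\left(1 - -3\right) + \sqrt{\frac{-176 + \left(1 - -3\right) - -351}{17 - 39}}} + \frac{1}{-17851 - 28490}\right) + 6229 = \left(\sqrt{\left(1 + 3\right) + \sqrt{\frac{-176 + \left(1 + 3\right) + 351}{-22}}} + \frac{1}{-46341}\right) + 6229 = \left(\sqrt{4 + \sqrt{- \frac{-176 + 4 + 351}{22}}} - \frac{1}{46341}\right) + 6229 = \left(\sqrt{4 + \sqrt{\left(- \frac{1}{22}\right) 179}} - \frac{1}{46341}\right) + 6229 = \left(\sqrt{4 + \sqrt{- \frac{179}{22}}} - \frac{1}{46341}\right) + 6229 = \left(\sqrt{4 + \frac{i \sqrt{3938}}{22}} - \frac{1}{46341}\right) + 6229 = \left(- \frac{1}{46341} + \sqrt{4 + \frac{i \sqrt{3938}}{22}}\right) + 6229 = \frac{288658088}{46341} + \sqrt{4 + \frac{i \sqrt{3938}}{22}}$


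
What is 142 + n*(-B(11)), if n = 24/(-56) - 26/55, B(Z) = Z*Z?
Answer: 8787/35 ≈ 251.06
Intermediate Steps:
B(Z) = Z²
n = -347/385 (n = 24*(-1/56) - 26*1/55 = -3/7 - 26/55 = -347/385 ≈ -0.90130)
142 + n*(-B(11)) = 142 - (-347)*11²/385 = 142 - (-347)*121/385 = 142 - 347/385*(-121) = 142 + 3817/35 = 8787/35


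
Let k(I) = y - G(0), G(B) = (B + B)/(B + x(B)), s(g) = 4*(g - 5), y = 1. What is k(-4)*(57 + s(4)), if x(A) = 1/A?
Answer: 53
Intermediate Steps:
s(g) = -20 + 4*g (s(g) = 4*(-5 + g) = -20 + 4*g)
G(B) = 2*B/(B + 1/B) (G(B) = (B + B)/(B + 1/B) = (2*B)/(B + 1/B) = 2*B/(B + 1/B))
k(I) = 1 (k(I) = 1 - 2*0**2/(1 + 0**2) = 1 - 2*0/(1 + 0) = 1 - 2*0/1 = 1 - 2*0 = 1 - 1*0 = 1 + 0 = 1)
k(-4)*(57 + s(4)) = 1*(57 + (-20 + 4*4)) = 1*(57 + (-20 + 16)) = 1*(57 - 4) = 1*53 = 53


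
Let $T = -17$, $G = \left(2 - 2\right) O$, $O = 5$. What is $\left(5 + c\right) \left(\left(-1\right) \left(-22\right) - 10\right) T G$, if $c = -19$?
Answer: $0$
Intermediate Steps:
$G = 0$ ($G = \left(2 - 2\right) 5 = 0 \cdot 5 = 0$)
$\left(5 + c\right) \left(\left(-1\right) \left(-22\right) - 10\right) T G = \left(5 - 19\right) \left(\left(-1\right) \left(-22\right) - 10\right) \left(-17\right) 0 = - 14 \left(22 - 10\right) \left(-17\right) 0 = \left(-14\right) 12 \left(-17\right) 0 = \left(-168\right) \left(-17\right) 0 = 2856 \cdot 0 = 0$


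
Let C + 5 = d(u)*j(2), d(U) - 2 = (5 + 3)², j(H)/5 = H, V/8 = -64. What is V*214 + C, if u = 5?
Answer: -108913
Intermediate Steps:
V = -512 (V = 8*(-64) = -512)
j(H) = 5*H
d(U) = 66 (d(U) = 2 + (5 + 3)² = 2 + 8² = 2 + 64 = 66)
C = 655 (C = -5 + 66*(5*2) = -5 + 66*10 = -5 + 660 = 655)
V*214 + C = -512*214 + 655 = -109568 + 655 = -108913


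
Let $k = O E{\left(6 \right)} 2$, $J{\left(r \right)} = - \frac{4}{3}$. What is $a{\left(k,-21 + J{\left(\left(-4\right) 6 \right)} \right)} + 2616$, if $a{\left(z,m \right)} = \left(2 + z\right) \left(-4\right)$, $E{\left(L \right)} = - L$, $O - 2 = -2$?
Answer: $2608$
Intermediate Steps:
$O = 0$ ($O = 2 - 2 = 0$)
$J{\left(r \right)} = - \frac{4}{3}$ ($J{\left(r \right)} = \left(-4\right) \frac{1}{3} = - \frac{4}{3}$)
$k = 0$ ($k = 0 \left(\left(-1\right) 6\right) 2 = 0 \left(-6\right) 2 = 0 \cdot 2 = 0$)
$a{\left(z,m \right)} = -8 - 4 z$
$a{\left(k,-21 + J{\left(\left(-4\right) 6 \right)} \right)} + 2616 = \left(-8 - 0\right) + 2616 = \left(-8 + 0\right) + 2616 = -8 + 2616 = 2608$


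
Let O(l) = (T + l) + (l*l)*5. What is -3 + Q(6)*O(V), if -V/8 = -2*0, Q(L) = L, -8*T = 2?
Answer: -9/2 ≈ -4.5000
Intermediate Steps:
T = -¼ (T = -⅛*2 = -¼ ≈ -0.25000)
V = 0 (V = -(-16)*0 = -8*0 = 0)
O(l) = -¼ + l + 5*l² (O(l) = (-¼ + l) + (l*l)*5 = (-¼ + l) + l²*5 = (-¼ + l) + 5*l² = -¼ + l + 5*l²)
-3 + Q(6)*O(V) = -3 + 6*(-¼ + 0 + 5*0²) = -3 + 6*(-¼ + 0 + 5*0) = -3 + 6*(-¼ + 0 + 0) = -3 + 6*(-¼) = -3 - 3/2 = -9/2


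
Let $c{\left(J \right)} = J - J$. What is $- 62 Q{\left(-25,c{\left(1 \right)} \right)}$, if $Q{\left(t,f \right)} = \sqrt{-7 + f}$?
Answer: $- 62 i \sqrt{7} \approx - 164.04 i$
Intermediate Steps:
$c{\left(J \right)} = 0$
$- 62 Q{\left(-25,c{\left(1 \right)} \right)} = - 62 \sqrt{-7 + 0} = - 62 \sqrt{-7} = - 62 i \sqrt{7}$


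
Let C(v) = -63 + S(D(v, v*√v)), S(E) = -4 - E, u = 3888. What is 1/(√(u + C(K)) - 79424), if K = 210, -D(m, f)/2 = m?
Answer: -79424/6308167535 - √4241/6308167535 ≈ -1.2601e-5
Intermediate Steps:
D(m, f) = -2*m
C(v) = -67 + 2*v (C(v) = -63 + (-4 - (-2)*v) = -63 + (-4 + 2*v) = -67 + 2*v)
1/(√(u + C(K)) - 79424) = 1/(√(3888 + (-67 + 2*210)) - 79424) = 1/(√(3888 + (-67 + 420)) - 79424) = 1/(√(3888 + 353) - 79424) = 1/(√4241 - 79424) = 1/(-79424 + √4241)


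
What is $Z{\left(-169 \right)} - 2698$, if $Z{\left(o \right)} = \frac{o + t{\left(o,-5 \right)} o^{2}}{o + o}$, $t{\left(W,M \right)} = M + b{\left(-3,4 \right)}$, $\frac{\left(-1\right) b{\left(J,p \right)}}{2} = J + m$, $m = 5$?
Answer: $-1937$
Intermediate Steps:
$b{\left(J,p \right)} = -10 - 2 J$ ($b{\left(J,p \right)} = - 2 \left(J + 5\right) = - 2 \left(5 + J\right) = -10 - 2 J$)
$t{\left(W,M \right)} = -4 + M$ ($t{\left(W,M \right)} = M - 4 = -4 + M$)
$Z{\left(o \right)} = \frac{o - 9 o^{2}}{2 o}$ ($Z{\left(o \right)} = \frac{o + \left(-4 - 5\right) o^{2}}{o + o} = \frac{o - 9 o^{2}}{2 o}$)
$Z{\left(-169 \right)} - 2698 = \left(\frac{1}{2} - - \frac{1521}{2}\right) - 2698 = \left(\frac{1}{2} + \frac{1521}{2}\right) + \left(-3034 + 336\right) = 761 - 2698 = -1937$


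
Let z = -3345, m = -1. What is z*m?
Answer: 3345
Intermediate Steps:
z*m = -3345*(-1) = 3345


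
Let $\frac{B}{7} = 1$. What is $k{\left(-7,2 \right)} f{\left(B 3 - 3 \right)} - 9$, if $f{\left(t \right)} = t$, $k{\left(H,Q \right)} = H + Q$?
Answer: $-99$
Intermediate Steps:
$B = 7$ ($B = 7 \cdot 1 = 7$)
$k{\left(-7,2 \right)} f{\left(B 3 - 3 \right)} - 9 = \left(-7 + 2\right) \left(7 \cdot 3 - 3\right) - 9 = - 5 \left(21 - 3\right) - 9 = \left(-5\right) 18 - 9 = -90 - 9 = -99$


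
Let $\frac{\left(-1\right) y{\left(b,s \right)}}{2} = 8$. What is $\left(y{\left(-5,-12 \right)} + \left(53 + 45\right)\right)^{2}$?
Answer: $6724$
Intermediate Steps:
$y{\left(b,s \right)} = -16$ ($y{\left(b,s \right)} = \left(-2\right) 8 = -16$)
$\left(y{\left(-5,-12 \right)} + \left(53 + 45\right)\right)^{2} = \left(-16 + \left(53 + 45\right)\right)^{2} = \left(-16 + 98\right)^{2} = 82^{2} = 6724$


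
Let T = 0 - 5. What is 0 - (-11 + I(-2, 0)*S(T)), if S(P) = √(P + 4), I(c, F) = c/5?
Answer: 11 + 2*I/5 ≈ 11.0 + 0.4*I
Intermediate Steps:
I(c, F) = c/5 (I(c, F) = c*(⅕) = c/5)
T = -5
S(P) = √(4 + P)
0 - (-11 + I(-2, 0)*S(T)) = 0 - (-11 + ((⅕)*(-2))*√(4 - 5)) = 0 - (-11 - 2*I/5) = 0 + (11 + 2*I/5) = 11 + 2*I/5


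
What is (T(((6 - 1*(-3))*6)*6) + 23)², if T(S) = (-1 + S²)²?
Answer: 121434904344096419904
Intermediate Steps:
(T(((6 - 1*(-3))*6)*6) + 23)² = ((-1 + (((6 - 1*(-3))*6)*6)²)² + 23)² = ((-1 + (((6 + 3)*6)*6)²)² + 23)² = ((-1 + ((9*6)*6)²)² + 23)² = ((-1 + (54*6)²)² + 23)² = ((-1 + 324²)² + 23)² = ((-1 + 104976)² + 23)² = (104975² + 23)² = (11019750625 + 23)² = 11019750648² = 121434904344096419904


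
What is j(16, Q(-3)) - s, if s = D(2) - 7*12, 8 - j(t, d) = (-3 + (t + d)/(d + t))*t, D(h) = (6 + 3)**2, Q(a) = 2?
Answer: 43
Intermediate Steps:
D(h) = 81 (D(h) = 9**2 = 81)
j(t, d) = 8 + 2*t (j(t, d) = 8 - (-3 + (t + d)/(d + t))*t = 8 - (-3 + (d + t)/(d + t))*t = 8 - (-3 + 1)*t = 8 - (-2)*t = 8 + 2*t)
s = -3 (s = 81 - 7*12 = 81 - 84 = -3)
j(16, Q(-3)) - s = (8 + 2*16) - 1*(-3) = (8 + 32) + 3 = 40 + 3 = 43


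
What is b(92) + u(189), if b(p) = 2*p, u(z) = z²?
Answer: 35905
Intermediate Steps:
b(92) + u(189) = 2*92 + 189² = 184 + 35721 = 35905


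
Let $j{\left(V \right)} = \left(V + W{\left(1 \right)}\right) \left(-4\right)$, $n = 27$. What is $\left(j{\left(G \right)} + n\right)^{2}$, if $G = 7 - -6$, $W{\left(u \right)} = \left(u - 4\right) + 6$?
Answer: $1369$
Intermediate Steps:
$W{\left(u \right)} = 2 + u$ ($W{\left(u \right)} = \left(-4 + u\right) + 6 = 2 + u$)
$G = 13$ ($G = 7 + 6 = 13$)
$j{\left(V \right)} = -12 - 4 V$ ($j{\left(V \right)} = \left(V + \left(2 + 1\right)\right) \left(-4\right) = \left(V + 3\right) \left(-4\right) = \left(3 + V\right) \left(-4\right) = -12 - 4 V$)
$\left(j{\left(G \right)} + n\right)^{2} = \left(\left(-12 - 52\right) + 27\right)^{2} = \left(-64 + 27\right)^{2} = \left(-37\right)^{2} = 1369$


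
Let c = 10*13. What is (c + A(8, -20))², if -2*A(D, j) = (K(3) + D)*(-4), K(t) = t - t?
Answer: 21316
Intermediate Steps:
K(t) = 0
A(D, j) = 2*D (A(D, j) = -(0 + D)*(-4)/2 = -D*(-4)/2 = -(-2)*D = 2*D)
c = 130
(c + A(8, -20))² = (130 + 2*8)² = (130 + 16)² = 146² = 21316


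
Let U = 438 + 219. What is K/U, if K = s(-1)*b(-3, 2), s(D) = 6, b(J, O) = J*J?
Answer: 6/73 ≈ 0.082192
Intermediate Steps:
b(J, O) = J**2
U = 657
K = 54 (K = 6*(-3)**2 = 6*9 = 54)
K/U = 54/657 = 54*(1/657) = 6/73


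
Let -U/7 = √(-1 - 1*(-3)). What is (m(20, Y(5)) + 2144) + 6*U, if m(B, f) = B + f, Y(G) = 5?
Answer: 2169 - 42*√2 ≈ 2109.6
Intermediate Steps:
U = -7*√2 (U = -7*√(-1 - 1*(-3)) = -7*√(-1 + 3) = -7*√2 ≈ -9.8995)
(m(20, Y(5)) + 2144) + 6*U = ((20 + 5) + 2144) + 6*(-7*√2) = (25 + 2144) - 42*√2 = 2169 - 42*√2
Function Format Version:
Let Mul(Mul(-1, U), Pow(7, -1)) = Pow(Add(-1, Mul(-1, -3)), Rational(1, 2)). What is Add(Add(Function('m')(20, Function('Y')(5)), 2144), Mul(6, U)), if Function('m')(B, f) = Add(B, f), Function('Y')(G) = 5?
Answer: Add(2169, Mul(-42, Pow(2, Rational(1, 2)))) ≈ 2109.6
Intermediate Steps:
U = Mul(-7, Pow(2, Rational(1, 2))) (U = Mul(-7, Pow(Add(-1, Mul(-1, -3)), Rational(1, 2))) = Mul(-7, Pow(Add(-1, 3), Rational(1, 2))) = Mul(-7, Pow(2, Rational(1, 2))) ≈ -9.8995)
Add(Add(Function('m')(20, Function('Y')(5)), 2144), Mul(6, U)) = Add(Add(Add(20, 5), 2144), Mul(6, Mul(-7, Pow(2, Rational(1, 2))))) = Add(Add(25, 2144), Mul(-42, Pow(2, Rational(1, 2)))) = Add(2169, Mul(-42, Pow(2, Rational(1, 2))))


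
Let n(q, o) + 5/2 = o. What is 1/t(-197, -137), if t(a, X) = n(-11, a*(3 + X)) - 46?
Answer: 2/52699 ≈ 3.7951e-5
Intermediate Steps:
n(q, o) = -5/2 + o
t(a, X) = -97/2 + a*(3 + X) (t(a, X) = (-5/2 + a*(3 + X)) - 46 = -97/2 + a*(3 + X))
1/t(-197, -137) = 1/(-97/2 - 197*(3 - 137)) = 1/(-97/2 - 197*(-134)) = 1/(-97/2 + 26398) = 1/(52699/2) = 2/52699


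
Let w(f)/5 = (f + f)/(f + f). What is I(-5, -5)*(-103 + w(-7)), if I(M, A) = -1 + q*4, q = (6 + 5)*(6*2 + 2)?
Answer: -60270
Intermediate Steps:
q = 154 (q = 11*(12 + 2) = 11*14 = 154)
I(M, A) = 615 (I(M, A) = -1 + 154*4 = -1 + 616 = 615)
w(f) = 5 (w(f) = 5*((f + f)/(f + f)) = 5*((2*f)/((2*f))) = 5*((2*f)*(1/(2*f))) = 5*1 = 5)
I(-5, -5)*(-103 + w(-7)) = 615*(-103 + 5) = 615*(-98) = -60270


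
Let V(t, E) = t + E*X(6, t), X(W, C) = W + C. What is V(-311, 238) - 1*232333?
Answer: -305234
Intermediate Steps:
X(W, C) = C + W
V(t, E) = t + E*(6 + t) (V(t, E) = t + E*(t + 6) = t + E*(6 + t))
V(-311, 238) - 1*232333 = (-311 + 238*(6 - 311)) - 1*232333 = (-311 + 238*(-305)) - 232333 = (-311 - 72590) - 232333 = -72901 - 232333 = -305234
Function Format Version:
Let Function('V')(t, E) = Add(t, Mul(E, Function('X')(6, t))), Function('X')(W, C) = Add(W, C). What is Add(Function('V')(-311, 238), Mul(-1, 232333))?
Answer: -305234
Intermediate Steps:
Function('X')(W, C) = Add(C, W)
Function('V')(t, E) = Add(t, Mul(E, Add(6, t))) (Function('V')(t, E) = Add(t, Mul(E, Add(t, 6))) = Add(t, Mul(E, Add(6, t))))
Add(Function('V')(-311, 238), Mul(-1, 232333)) = Add(Add(-311, Mul(238, Add(6, -311))), Mul(-1, 232333)) = Add(Add(-311, Mul(238, -305)), -232333) = Add(Add(-311, -72590), -232333) = Add(-72901, -232333) = -305234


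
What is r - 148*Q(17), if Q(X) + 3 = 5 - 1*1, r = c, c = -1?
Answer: -149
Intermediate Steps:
r = -1
Q(X) = 1 (Q(X) = -3 + (5 - 1*1) = -3 + (5 - 1) = -3 + 4 = 1)
r - 148*Q(17) = -1 - 148*1 = -1 - 148 = -149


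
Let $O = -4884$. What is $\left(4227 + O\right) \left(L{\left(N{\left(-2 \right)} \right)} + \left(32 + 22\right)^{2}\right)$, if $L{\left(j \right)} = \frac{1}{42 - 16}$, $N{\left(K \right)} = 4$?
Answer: $- \frac{49811769}{26} \approx -1.9158 \cdot 10^{6}$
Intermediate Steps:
$L{\left(j \right)} = \frac{1}{26}$
$\left(4227 + O\right) \left(L{\left(N{\left(-2 \right)} \right)} + \left(32 + 22\right)^{2}\right) = \left(4227 - 4884\right) \left(\frac{1}{26} + \left(32 + 22\right)^{2}\right) = - 657 \left(\frac{1}{26} + 54^{2}\right) = - 657 \left(\frac{1}{26} + 2916\right) = \left(-657\right) \frac{75817}{26} = - \frac{49811769}{26}$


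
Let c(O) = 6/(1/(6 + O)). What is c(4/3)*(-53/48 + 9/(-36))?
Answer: -715/12 ≈ -59.583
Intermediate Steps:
c(O) = 36 + 6*O (c(O) = 6*(6 + O) = 36 + 6*O)
c(4/3)*(-53/48 + 9/(-36)) = (36 + 6*(4/3))*(-53/48 + 9/(-36)) = (36 + 6*(4*(⅓)))*(-53*1/48 + 9*(-1/36)) = (36 + 6*(4/3))*(-53/48 - ¼) = (36 + 8)*(-65/48) = 44*(-65/48) = -715/12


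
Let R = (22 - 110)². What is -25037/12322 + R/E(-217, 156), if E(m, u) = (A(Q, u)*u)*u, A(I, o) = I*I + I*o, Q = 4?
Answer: -3045756679/1499340960 ≈ -2.0314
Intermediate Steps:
A(I, o) = I² + I*o
R = 7744 (R = (-88)² = 7744)
E(m, u) = u²*(16 + 4*u) (E(m, u) = ((4*(4 + u))*u)*u = ((16 + 4*u)*u)*u = (u*(16 + 4*u))*u = u²*(16 + 4*u))
-25037/12322 + R/E(-217, 156) = -25037/12322 + 7744/((4*156²*(4 + 156))) = -25037*1/12322 + 7744/((4*24336*160)) = -25037/12322 + 7744/15575040 = -25037/12322 + 7744*(1/15575040) = -25037/12322 + 121/243360 = -3045756679/1499340960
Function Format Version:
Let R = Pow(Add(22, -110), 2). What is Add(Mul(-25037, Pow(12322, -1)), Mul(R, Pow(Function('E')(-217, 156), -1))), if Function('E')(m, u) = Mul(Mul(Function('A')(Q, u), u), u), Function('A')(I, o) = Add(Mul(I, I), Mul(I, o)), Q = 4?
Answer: Rational(-3045756679, 1499340960) ≈ -2.0314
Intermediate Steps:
Function('A')(I, o) = Add(Pow(I, 2), Mul(I, o))
R = 7744 (R = Pow(-88, 2) = 7744)
Function('E')(m, u) = Mul(Pow(u, 2), Add(16, Mul(4, u))) (Function('E')(m, u) = Mul(Mul(Mul(4, Add(4, u)), u), u) = Mul(Mul(Add(16, Mul(4, u)), u), u) = Mul(Mul(u, Add(16, Mul(4, u))), u) = Mul(Pow(u, 2), Add(16, Mul(4, u))))
Add(Mul(-25037, Pow(12322, -1)), Mul(R, Pow(Function('E')(-217, 156), -1))) = Add(Mul(-25037, Pow(12322, -1)), Mul(7744, Pow(Mul(4, Pow(156, 2), Add(4, 156)), -1))) = Add(Mul(-25037, Rational(1, 12322)), Mul(7744, Pow(Mul(4, 24336, 160), -1))) = Add(Rational(-25037, 12322), Mul(7744, Pow(15575040, -1))) = Add(Rational(-25037, 12322), Mul(7744, Rational(1, 15575040))) = Add(Rational(-25037, 12322), Rational(121, 243360)) = Rational(-3045756679, 1499340960)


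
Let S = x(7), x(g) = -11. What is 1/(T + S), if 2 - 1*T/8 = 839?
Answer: -1/6707 ≈ -0.00014910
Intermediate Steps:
T = -6696 (T = 16 - 8*839 = 16 - 6712 = -6696)
S = -11
1/(T + S) = 1/(-6696 - 11) = 1/(-6707) = -1/6707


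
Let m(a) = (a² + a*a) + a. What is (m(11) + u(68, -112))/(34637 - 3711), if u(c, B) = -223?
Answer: 15/15463 ≈ 0.00097006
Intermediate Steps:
m(a) = a + 2*a² (m(a) = (a² + a²) + a = 2*a² + a = a + 2*a²)
(m(11) + u(68, -112))/(34637 - 3711) = (11*(1 + 2*11) - 223)/(34637 - 3711) = (11*(1 + 22) - 223)/30926 = (11*23 - 223)*(1/30926) = (253 - 223)*(1/30926) = 30*(1/30926) = 15/15463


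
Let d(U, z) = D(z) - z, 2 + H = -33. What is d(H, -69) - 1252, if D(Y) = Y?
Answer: -1252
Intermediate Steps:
H = -35 (H = -2 - 33 = -35)
d(U, z) = 0 (d(U, z) = z - z = 0)
d(H, -69) - 1252 = 0 - 1252 = -1252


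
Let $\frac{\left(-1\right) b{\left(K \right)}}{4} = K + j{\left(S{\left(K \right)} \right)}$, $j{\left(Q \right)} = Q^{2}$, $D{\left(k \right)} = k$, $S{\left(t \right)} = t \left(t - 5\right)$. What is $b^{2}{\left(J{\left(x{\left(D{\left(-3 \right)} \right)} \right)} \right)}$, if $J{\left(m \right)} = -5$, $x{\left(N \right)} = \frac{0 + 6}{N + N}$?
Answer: $99600400$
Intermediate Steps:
$S{\left(t \right)} = t \left(-5 + t\right)$
$x{\left(N \right)} = \frac{3}{N}$ ($x{\left(N \right)} = \frac{6}{2 N} = 6 \frac{1}{2 N} = \frac{3}{N}$)
$b{\left(K \right)} = - 4 K - 4 K^{2} \left(-5 + K\right)^{2}$ ($b{\left(K \right)} = - 4 \left(K + \left(K \left(-5 + K\right)\right)^{2}\right) = - 4 \left(K + K^{2} \left(-5 + K\right)^{2}\right) = - 4 K - 4 K^{2} \left(-5 + K\right)^{2}$)
$b^{2}{\left(J{\left(x{\left(D{\left(-3 \right)} \right)} \right)} \right)} = \left(4 \left(-5\right) \left(-1 - - 5 \left(-5 - 5\right)^{2}\right)\right)^{2} = \left(4 \left(-5\right) \left(-1 - - 5 \left(-10\right)^{2}\right)\right)^{2} = \left(4 \left(-5\right) \left(-1 - \left(-5\right) 100\right)\right)^{2} = \left(4 \left(-5\right) \left(-1 + 500\right)\right)^{2} = \left(4 \left(-5\right) 499\right)^{2} = \left(-9980\right)^{2} = 99600400$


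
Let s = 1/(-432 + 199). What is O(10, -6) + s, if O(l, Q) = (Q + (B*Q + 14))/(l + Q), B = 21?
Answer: -13749/466 ≈ -29.504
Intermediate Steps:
O(l, Q) = (14 + 22*Q)/(Q + l) (O(l, Q) = (Q + (21*Q + 14))/(l + Q) = (Q + (14 + 21*Q))/(Q + l) = (14 + 22*Q)/(Q + l))
s = -1/233 (s = 1/(-233) = -1/233 ≈ -0.0042918)
O(10, -6) + s = 2*(7 + 11*(-6))/(-6 + 10) - 1/233 = 2*(7 - 66)/4 - 1/233 = 2*(1/4)*(-59) - 1/233 = -59/2 - 1/233 = -13749/466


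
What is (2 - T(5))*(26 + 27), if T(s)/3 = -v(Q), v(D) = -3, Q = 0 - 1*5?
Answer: -371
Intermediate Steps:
Q = -5 (Q = 0 - 5 = -5)
T(s) = 9 (T(s) = 3*(-1*(-3)) = 3*3 = 9)
(2 - T(5))*(26 + 27) = (2 - 1*9)*(26 + 27) = (2 - 9)*53 = -7*53 = -371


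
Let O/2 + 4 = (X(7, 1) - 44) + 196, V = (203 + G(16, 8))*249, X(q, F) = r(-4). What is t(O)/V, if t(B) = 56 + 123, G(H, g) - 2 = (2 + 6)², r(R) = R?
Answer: 179/66981 ≈ 0.0026724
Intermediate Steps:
X(q, F) = -4
G(H, g) = 66 (G(H, g) = 2 + (2 + 6)² = 2 + 8² = 2 + 64 = 66)
V = 66981 (V = (203 + 66)*249 = 269*249 = 66981)
O = 288 (O = -8 + 2*((-4 - 44) + 196) = -8 + 2*(-48 + 196) = -8 + 2*148 = -8 + 296 = 288)
t(B) = 179
t(O)/V = 179/66981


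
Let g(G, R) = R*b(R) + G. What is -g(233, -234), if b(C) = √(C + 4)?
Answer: -233 + 234*I*√230 ≈ -233.0 + 3548.8*I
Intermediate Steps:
b(C) = √(4 + C)
g(G, R) = G + R*√(4 + R) (g(G, R) = R*√(4 + R) + G = G + R*√(4 + R))
-g(233, -234) = -(233 - 234*√(4 - 234)) = -(233 - 234*I*√230) = -233 + 234*I*√230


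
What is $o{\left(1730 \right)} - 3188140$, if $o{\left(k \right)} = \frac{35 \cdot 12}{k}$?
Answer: $- \frac{551548178}{173} \approx -3.1881 \cdot 10^{6}$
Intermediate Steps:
$o{\left(k \right)} = \frac{420}{k}$
$o{\left(1730 \right)} - 3188140 = \frac{420}{1730} - 3188140 = 420 \cdot \frac{1}{1730} - 3188140 = \frac{42}{173} - 3188140 = - \frac{551548178}{173}$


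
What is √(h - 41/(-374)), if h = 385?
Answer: √53867594/374 ≈ 19.624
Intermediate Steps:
√(h - 41/(-374)) = √(385 - 41/(-374)) = √(385 - 41*(-1/374)) = √(385 + 41/374) = √(144031/374) = √53867594/374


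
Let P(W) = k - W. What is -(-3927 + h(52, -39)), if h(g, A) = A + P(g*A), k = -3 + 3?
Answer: 1938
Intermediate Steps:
k = 0
P(W) = -W (P(W) = 0 - W = -W)
h(g, A) = A - A*g (h(g, A) = A - g*A = A - A*g)
-(-3927 + h(52, -39)) = -(-3927 - 39*(1 - 1*52)) = -(-3927 - 39*(1 - 52)) = -(-3927 - 39*(-51)) = -(-3927 + 1989) = -1*(-1938) = 1938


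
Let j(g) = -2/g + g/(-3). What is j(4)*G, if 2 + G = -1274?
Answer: 7018/3 ≈ 2339.3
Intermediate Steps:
G = -1276 (G = -2 - 1274 = -1276)
j(g) = -2/g - g/3 (j(g) = -2/g + g*(-1/3) = -2/g - g/3)
j(4)*G = (-2/4 - 1/3*4)*(-1276) = (-2*1/4 - 4/3)*(-1276) = (-1/2 - 4/3)*(-1276) = -11/6*(-1276) = 7018/3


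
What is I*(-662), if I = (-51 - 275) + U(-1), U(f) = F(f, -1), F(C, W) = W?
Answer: 216474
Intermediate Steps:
U(f) = -1
I = -327 (I = (-51 - 275) - 1 = -326 - 1 = -327)
I*(-662) = -327*(-662) = 216474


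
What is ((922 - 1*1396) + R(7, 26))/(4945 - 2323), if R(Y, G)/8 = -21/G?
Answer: -1041/5681 ≈ -0.18324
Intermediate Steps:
R(Y, G) = -168/G (R(Y, G) = 8*(-21/G) = -168/G)
((922 - 1*1396) + R(7, 26))/(4945 - 2323) = ((922 - 1*1396) - 168/26)/(4945 - 2323) = ((922 - 1396) - 168*1/26)/2622 = (-474 - 84/13)*(1/2622) = -6246/13*1/2622 = -1041/5681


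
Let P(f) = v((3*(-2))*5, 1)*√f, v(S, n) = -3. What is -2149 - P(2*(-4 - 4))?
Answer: -2149 + 12*I ≈ -2149.0 + 12.0*I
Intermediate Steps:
P(f) = -3*√f
-2149 - P(2*(-4 - 4)) = -2149 - (-3)*√(2*(-4 - 4)) = -2149 - (-3)*√(2*(-8)) = -2149 - (-3)*√(-16) = -2149 - (-3)*4*I = -2149 - (-12)*I = -2149 + 12*I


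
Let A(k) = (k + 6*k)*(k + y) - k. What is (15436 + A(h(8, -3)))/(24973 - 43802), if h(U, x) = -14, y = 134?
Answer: -3690/18829 ≈ -0.19597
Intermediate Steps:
A(k) = -k + 7*k*(134 + k) (A(k) = (k + 6*k)*(k + 134) - k = (7*k)*(134 + k) - k = 7*k*(134 + k) - k = -k + 7*k*(134 + k))
(15436 + A(h(8, -3)))/(24973 - 43802) = (15436 - 14*(937 + 7*(-14)))/(24973 - 43802) = (15436 - 14*(937 - 98))/(-18829) = (15436 - 14*839)*(-1/18829) = (15436 - 11746)*(-1/18829) = 3690*(-1/18829) = -3690/18829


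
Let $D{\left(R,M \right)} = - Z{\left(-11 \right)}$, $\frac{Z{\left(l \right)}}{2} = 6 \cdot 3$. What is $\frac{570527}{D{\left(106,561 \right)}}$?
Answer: $- \frac{570527}{36} \approx -15848.0$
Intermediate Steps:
$Z{\left(l \right)} = 36$ ($Z{\left(l \right)} = 2 \cdot 6 \cdot 3 = 2 \cdot 18 = 36$)
$D{\left(R,M \right)} = -36$ ($D{\left(R,M \right)} = \left(-1\right) 36 = -36$)
$\frac{570527}{D{\left(106,561 \right)}} = \frac{570527}{-36} = 570527 \left(- \frac{1}{36}\right) = - \frac{570527}{36}$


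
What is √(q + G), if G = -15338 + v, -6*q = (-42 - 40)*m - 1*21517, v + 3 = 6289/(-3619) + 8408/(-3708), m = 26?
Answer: I*√57041703286818866/2236542 ≈ 106.79*I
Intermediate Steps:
v = -23501480/3354813 (v = -3 + (6289/(-3619) + 8408/(-3708)) = -3 + (6289*(-1/3619) + 8408*(-1/3708)) = -3 + (-6289/3619 - 2102/927) = -3 - 13437041/3354813 = -23501480/3354813 ≈ -7.0053)
q = 7883/2 (q = -((-42 - 40)*26 - 1*21517)/6 = -(-82*26 - 21517)/6 = -(-2132 - 21517)/6 = -⅙*(-23649) = 7883/2 ≈ 3941.5)
G = -51479623274/3354813 (G = -15338 - 23501480/3354813 = -51479623274/3354813 ≈ -15345.)
√(q + G) = √(7883/2 - 51479623274/3354813) = √(-76513255669/6709626) = I*√57041703286818866/2236542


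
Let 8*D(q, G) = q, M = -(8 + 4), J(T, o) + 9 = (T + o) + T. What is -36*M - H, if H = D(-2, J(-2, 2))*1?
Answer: 1729/4 ≈ 432.25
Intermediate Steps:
J(T, o) = -9 + o + 2*T (J(T, o) = -9 + ((T + o) + T) = -9 + (o + 2*T) = -9 + o + 2*T)
M = -12 (M = -1*12 = -12)
D(q, G) = q/8
H = -¼ (H = ((⅛)*(-2))*1 = -¼*1 = -¼ ≈ -0.25000)
-36*M - H = -36*(-12) - 1*(-¼) = 432 + ¼ = 1729/4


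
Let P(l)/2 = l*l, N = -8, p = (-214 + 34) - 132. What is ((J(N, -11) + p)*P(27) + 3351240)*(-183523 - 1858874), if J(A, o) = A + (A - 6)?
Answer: -5849972370396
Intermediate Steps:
p = -312 (p = -180 - 132 = -312)
P(l) = 2*l² (P(l) = 2*(l*l) = 2*l²)
J(A, o) = -6 + 2*A (J(A, o) = A + (-6 + A) = -6 + 2*A)
((J(N, -11) + p)*P(27) + 3351240)*(-183523 - 1858874) = (((-6 + 2*(-8)) - 312)*(2*27²) + 3351240)*(-183523 - 1858874) = (((-6 - 16) - 312)*(2*729) + 3351240)*(-2042397) = ((-22 - 312)*1458 + 3351240)*(-2042397) = (-334*1458 + 3351240)*(-2042397) = (-486972 + 3351240)*(-2042397) = 2864268*(-2042397) = -5849972370396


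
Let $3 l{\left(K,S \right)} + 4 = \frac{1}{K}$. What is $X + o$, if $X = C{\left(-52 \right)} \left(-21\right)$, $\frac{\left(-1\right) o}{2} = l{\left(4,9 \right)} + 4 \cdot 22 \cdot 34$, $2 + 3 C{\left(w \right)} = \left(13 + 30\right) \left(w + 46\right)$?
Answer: $- \frac{8323}{2} \approx -4161.5$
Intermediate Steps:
$C{\left(w \right)} = \frac{1976}{3} + \frac{43 w}{3}$ ($C{\left(w \right)} = - \frac{2}{3} + \frac{\left(13 + 30\right) \left(w + 46\right)}{3} = - \frac{2}{3} + \frac{43 \left(46 + w\right)}{3} = - \frac{2}{3} + \frac{1978 + 43 w}{3} = - \frac{2}{3} + \left(\frac{1978}{3} + \frac{43 w}{3}\right) = \frac{1976}{3} + \frac{43 w}{3}$)
$l{\left(K,S \right)} = - \frac{4}{3} + \frac{1}{3 K}$
$o = - \frac{11963}{2}$ ($o = - 2 \left(\frac{1 - 16}{3 \cdot 4} + 4 \cdot 22 \cdot 34\right) = - 2 \left(\frac{1}{3} \cdot \frac{1}{4} \left(1 - 16\right) + 88 \cdot 34\right) = - 2 \left(\frac{1}{3} \cdot \frac{1}{4} \left(-15\right) + 2992\right) = - 2 \left(- \frac{5}{4} + 2992\right) = \left(-2\right) \frac{11963}{4} = - \frac{11963}{2} \approx -5981.5$)
$X = 1820$ ($X = \left(\frac{1976}{3} + \frac{43}{3} \left(-52\right)\right) \left(-21\right) = \left(\frac{1976}{3} - \frac{2236}{3}\right) \left(-21\right) = \left(- \frac{260}{3}\right) \left(-21\right) = 1820$)
$X + o = 1820 - \frac{11963}{2} = - \frac{8323}{2}$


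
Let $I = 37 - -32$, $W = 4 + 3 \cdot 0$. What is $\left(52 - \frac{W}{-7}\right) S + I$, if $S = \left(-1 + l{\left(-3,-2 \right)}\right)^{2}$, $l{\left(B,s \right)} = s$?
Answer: $\frac{3795}{7} \approx 542.14$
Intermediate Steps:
$W = 4$ ($W = 4 + 0 = 4$)
$I = 69$ ($I = 37 + 32 = 69$)
$S = 9$ ($S = \left(-1 - 2\right)^{2} = \left(-3\right)^{2} = 9$)
$\left(52 - \frac{W}{-7}\right) S + I = \left(52 - \frac{4}{-7}\right) 9 + 69 = \left(52 - 4 \left(- \frac{1}{7}\right)\right) 9 + 69 = \left(52 - - \frac{4}{7}\right) 9 + 69 = \left(52 + \frac{4}{7}\right) 9 + 69 = \frac{368}{7} \cdot 9 + 69 = \frac{3312}{7} + 69 = \frac{3795}{7}$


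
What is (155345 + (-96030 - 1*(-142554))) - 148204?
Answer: 53665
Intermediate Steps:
(155345 + (-96030 - 1*(-142554))) - 148204 = (155345 + (-96030 + 142554)) - 148204 = (155345 + 46524) - 148204 = 201869 - 148204 = 53665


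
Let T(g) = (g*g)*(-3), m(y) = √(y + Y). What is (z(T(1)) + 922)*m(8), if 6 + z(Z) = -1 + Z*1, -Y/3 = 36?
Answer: 9120*I ≈ 9120.0*I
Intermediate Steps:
Y = -108 (Y = -3*36 = -108)
m(y) = √(-108 + y) (m(y) = √(y - 108) = √(-108 + y))
T(g) = -3*g² (T(g) = g²*(-3) = -3*g²)
z(Z) = -7 + Z (z(Z) = -6 + (-1 + Z*1) = -6 + (-1 + Z) = -7 + Z)
(z(T(1)) + 922)*m(8) = ((-7 - 3*1²) + 922)*√(-108 + 8) = ((-7 - 3*1) + 922)*√(-100) = ((-7 - 3) + 922)*(10*I) = (-10 + 922)*(10*I) = 912*(10*I) = 9120*I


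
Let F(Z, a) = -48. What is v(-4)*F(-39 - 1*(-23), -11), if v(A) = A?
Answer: 192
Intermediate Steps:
v(-4)*F(-39 - 1*(-23), -11) = -4*(-48) = 192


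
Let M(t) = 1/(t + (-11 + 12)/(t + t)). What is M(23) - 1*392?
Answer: -415082/1059 ≈ -391.96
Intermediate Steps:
M(t) = 1/(t + 1/(2*t))
M(23) - 1*392 = 2*23/(1 + 2*23**2) - 1*392 = 2*23/(1 + 2*529) - 392 = 2*23/(1 + 1058) - 392 = 2*23/1059 - 392 = 2*23*(1/1059) - 392 = 46/1059 - 392 = -415082/1059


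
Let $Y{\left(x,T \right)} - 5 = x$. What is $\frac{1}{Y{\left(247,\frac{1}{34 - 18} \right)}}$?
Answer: $\frac{1}{252} \approx 0.0039683$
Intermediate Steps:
$Y{\left(x,T \right)} = 5 + x$
$\frac{1}{Y{\left(247,\frac{1}{34 - 18} \right)}} = \frac{1}{5 + 247} = \frac{1}{252}$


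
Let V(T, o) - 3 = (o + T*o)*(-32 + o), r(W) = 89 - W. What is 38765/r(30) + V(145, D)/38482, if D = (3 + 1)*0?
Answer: 1491754907/2270438 ≈ 657.03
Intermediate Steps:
D = 0 (D = 4*0 = 0)
V(T, o) = 3 + (-32 + o)*(o + T*o) (V(T, o) = 3 + (o + T*o)*(-32 + o) = 3 + (-32 + o)*(o + T*o))
38765/r(30) + V(145, D)/38482 = 38765/(89 - 1*30) + (3 + 0² - 32*0 + 145*0² - 32*145*0)/38482 = 38765/(89 - 30) + (3 + 0 + 0 + 145*0 + 0)*(1/38482) = 38765/59 + (3 + 0 + 0 + 0 + 0)*(1/38482) = 38765*(1/59) + 3*(1/38482) = 38765/59 + 3/38482 = 1491754907/2270438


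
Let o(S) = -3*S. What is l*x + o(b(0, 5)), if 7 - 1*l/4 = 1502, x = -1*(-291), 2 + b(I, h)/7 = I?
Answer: -1740138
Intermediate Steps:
b(I, h) = -14 + 7*I
x = 291
l = -5980 (l = 28 - 4*1502 = 28 - 6008 = -5980)
l*x + o(b(0, 5)) = -5980*291 - 3*(-14 + 7*0) = -1740180 - 3*(-14 + 0) = -1740180 - 3*(-14) = -1740180 + 42 = -1740138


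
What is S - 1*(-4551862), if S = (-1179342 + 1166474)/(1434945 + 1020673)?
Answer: 5588817123924/1227809 ≈ 4.5519e+6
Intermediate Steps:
S = -6434/1227809 (S = -12868/2455618 = -12868*1/2455618 = -6434/1227809 ≈ -0.0052402)
S - 1*(-4551862) = -6434/1227809 - 1*(-4551862) = -6434/1227809 + 4551862 = 5588817123924/1227809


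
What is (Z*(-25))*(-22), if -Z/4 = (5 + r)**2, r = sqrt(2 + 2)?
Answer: -107800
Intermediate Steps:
r = 2 (r = sqrt(4) = 2)
Z = -196 (Z = -4*(5 + 2)**2 = -4*7**2 = -4*49 = -196)
(Z*(-25))*(-22) = -196*(-25)*(-22) = 4900*(-22) = -107800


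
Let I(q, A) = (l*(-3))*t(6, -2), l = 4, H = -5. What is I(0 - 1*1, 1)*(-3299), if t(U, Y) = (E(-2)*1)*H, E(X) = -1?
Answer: 197940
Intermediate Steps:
t(U, Y) = 5 (t(U, Y) = -1*1*(-5) = -1*(-5) = 5)
I(q, A) = -60 (I(q, A) = (4*(-3))*5 = -12*5 = -60)
I(0 - 1*1, 1)*(-3299) = -60*(-3299) = 197940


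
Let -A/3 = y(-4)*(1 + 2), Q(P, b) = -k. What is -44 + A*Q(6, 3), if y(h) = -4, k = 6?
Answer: -260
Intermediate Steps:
Q(P, b) = -6 (Q(P, b) = -1*6 = -6)
A = 36 (A = -(-12)*(1 + 2) = -(-12)*3 = -3*(-12) = 36)
-44 + A*Q(6, 3) = -44 + 36*(-6) = -44 - 216 = -260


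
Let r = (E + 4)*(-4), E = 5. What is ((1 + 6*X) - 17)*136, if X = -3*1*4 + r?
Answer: -41344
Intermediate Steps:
r = -36 (r = (5 + 4)*(-4) = 9*(-4) = -36)
X = -48 (X = -3*1*4 - 36 = -3*4 - 36 = -12 - 36 = -48)
((1 + 6*X) - 17)*136 = ((1 + 6*(-48)) - 17)*136 = ((1 - 288) - 17)*136 = (-287 - 17)*136 = -304*136 = -41344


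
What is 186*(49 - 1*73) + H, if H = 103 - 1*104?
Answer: -4465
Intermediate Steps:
H = -1 (H = 103 - 104 = -1)
186*(49 - 1*73) + H = 186*(49 - 1*73) - 1 = 186*(49 - 73) - 1 = 186*(-24) - 1 = -4464 - 1 = -4465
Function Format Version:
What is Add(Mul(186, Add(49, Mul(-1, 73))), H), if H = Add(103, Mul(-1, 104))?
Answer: -4465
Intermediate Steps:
H = -1 (H = Add(103, -104) = -1)
Add(Mul(186, Add(49, Mul(-1, 73))), H) = Add(Mul(186, Add(49, Mul(-1, 73))), -1) = Add(Mul(186, Add(49, -73)), -1) = Add(Mul(186, -24), -1) = Add(-4464, -1) = -4465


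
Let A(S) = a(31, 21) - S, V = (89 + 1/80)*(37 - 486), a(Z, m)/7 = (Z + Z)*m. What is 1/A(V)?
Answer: 80/3926449 ≈ 2.0375e-5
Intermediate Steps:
a(Z, m) = 14*Z*m (a(Z, m) = 7*((Z + Z)*m) = 7*((2*Z)*m) = 7*(2*Z*m) = 14*Z*m)
V = -3197329/80 (V = (89 + 1/80)*(-449) = (7121/80)*(-449) = -3197329/80 ≈ -39967.)
A(S) = 9114 - S (A(S) = 14*31*21 - S = 9114 - S)
1/A(V) = 1/(9114 - 1*(-3197329/80)) = 1/(9114 + 3197329/80) = 1/(3926449/80) = 80/3926449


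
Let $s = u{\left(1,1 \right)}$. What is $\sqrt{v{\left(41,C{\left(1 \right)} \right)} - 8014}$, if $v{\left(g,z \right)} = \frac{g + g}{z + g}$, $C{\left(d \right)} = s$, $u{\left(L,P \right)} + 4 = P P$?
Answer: $\frac{5 i \sqrt{115691}}{19} \approx 89.509 i$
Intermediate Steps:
$u{\left(L,P \right)} = -4 + P^{2}$ ($u{\left(L,P \right)} = -4 + P P = -4 + P^{2}$)
$s = -3$ ($s = -4 + 1^{2} = -4 + 1 = -3$)
$C{\left(d \right)} = -3$
$v{\left(g,z \right)} = \frac{2 g}{g + z}$
$\sqrt{v{\left(41,C{\left(1 \right)} \right)} - 8014} = \sqrt{2 \cdot 41 \frac{1}{41 - 3} - 8014} = \sqrt{2 \cdot 41 \cdot \frac{1}{38} - 8014} = \sqrt{\frac{41}{19} - 8014} = \sqrt{- \frac{152225}{19}} = \frac{5 i \sqrt{115691}}{19}$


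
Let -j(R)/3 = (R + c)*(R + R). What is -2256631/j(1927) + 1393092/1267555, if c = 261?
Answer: 38102366099557/32066170351080 ≈ 1.1882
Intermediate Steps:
j(R) = -6*R*(261 + R) (j(R) = -3*(R + 261)*(R + R) = -3*(261 + R)*2*R = -6*R*(261 + R))
-2256631/j(1927) + 1393092/1267555 = -2256631*(-1/(11562*(261 + 1927))) + 1393092/1267555 = -2256631/((-6*1927*2188)) + 1393092*(1/1267555) = -2256631/(-25297656) + 1393092/1267555 = -2256631*(-1/25297656) + 1393092/1267555 = 2256631/25297656 + 1393092/1267555 = 38102366099557/32066170351080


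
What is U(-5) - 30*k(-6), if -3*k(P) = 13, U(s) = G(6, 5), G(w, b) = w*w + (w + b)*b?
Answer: 221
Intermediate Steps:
G(w, b) = w² + b*(b + w) (G(w, b) = w² + (b + w)*b = w² + b*(b + w))
U(s) = 91 (U(s) = 5² + 6² + 5*6 = 25 + 36 + 30 = 91)
k(P) = -13/3 (k(P) = -⅓*13 = -13/3)
U(-5) - 30*k(-6) = 91 - 30*(-13/3) = 91 + 130 = 221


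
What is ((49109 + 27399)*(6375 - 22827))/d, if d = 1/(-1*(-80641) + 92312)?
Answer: -217697604216048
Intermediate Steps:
d = 1/172953 (d = 1/(80641 + 92312) = 1/172953 ≈ 5.7819e-6)
((49109 + 27399)*(6375 - 22827))/d = ((49109 + 27399)*(6375 - 22827))/(1/172953) = (76508*(-16452))*172953 = -1258709616*172953 = -217697604216048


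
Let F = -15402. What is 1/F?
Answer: -1/15402 ≈ -6.4927e-5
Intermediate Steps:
1/F = 1/(-15402) = -1/15402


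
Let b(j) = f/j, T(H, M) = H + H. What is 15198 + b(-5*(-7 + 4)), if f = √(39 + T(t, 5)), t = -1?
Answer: 15198 + √37/15 ≈ 15198.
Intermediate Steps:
T(H, M) = 2*H
f = √37 (f = √(39 + 2*(-1)) = √(39 - 2) = √37 ≈ 6.0828)
b(j) = √37/j
15198 + b(-5*(-7 + 4)) = 15198 + √37/((-5*(-7 + 4))) = 15198 + √37/((-5*(-3))) = 15198 + √37/15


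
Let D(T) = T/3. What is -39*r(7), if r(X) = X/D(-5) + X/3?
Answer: 364/5 ≈ 72.800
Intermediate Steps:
D(T) = T/3 (D(T) = T*(⅓) = T/3)
r(X) = -4*X/15 (r(X) = X/(((⅓)*(-5))) + X/3 = X/(-5/3) + X*(⅓) = X*(-⅗) + X/3 = -3*X/5 + X/3 = -4*X/15)
-39*r(7) = -(-52)*7/5 = -39*(-28/15) = 364/5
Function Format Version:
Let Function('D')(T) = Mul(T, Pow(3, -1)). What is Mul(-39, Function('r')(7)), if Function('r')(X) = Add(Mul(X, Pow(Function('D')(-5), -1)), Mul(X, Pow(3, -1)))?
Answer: Rational(364, 5) ≈ 72.800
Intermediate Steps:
Function('D')(T) = Mul(Rational(1, 3), T) (Function('D')(T) = Mul(T, Rational(1, 3)) = Mul(Rational(1, 3), T))
Function('r')(X) = Mul(Rational(-4, 15), X) (Function('r')(X) = Add(Mul(X, Pow(Mul(Rational(1, 3), -5), -1)), Mul(X, Pow(3, -1))) = Add(Mul(X, Pow(Rational(-5, 3), -1)), Mul(X, Rational(1, 3))) = Add(Mul(X, Rational(-3, 5)), Mul(Rational(1, 3), X)) = Add(Mul(Rational(-3, 5), X), Mul(Rational(1, 3), X)) = Mul(Rational(-4, 15), X))
Mul(-39, Function('r')(7)) = Mul(-39, Mul(Rational(-4, 15), 7)) = Mul(-39, Rational(-28, 15)) = Rational(364, 5)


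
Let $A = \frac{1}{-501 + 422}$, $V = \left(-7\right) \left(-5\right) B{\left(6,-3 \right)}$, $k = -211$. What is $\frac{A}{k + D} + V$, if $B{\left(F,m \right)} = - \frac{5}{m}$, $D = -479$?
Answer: $\frac{1059917}{18170} \approx 58.333$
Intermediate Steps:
$V = \frac{175}{3}$ ($V = \left(-7\right) \left(-5\right) \left(- \frac{5}{-3}\right) = 35 \left(\left(-5\right) \left(- \frac{1}{3}\right)\right) = 35 \cdot \frac{5}{3} = \frac{175}{3} \approx 58.333$)
$A = - \frac{1}{79}$ ($A = \frac{1}{-79} = - \frac{1}{79} \approx -0.012658$)
$\frac{A}{k + D} + V = \frac{1}{-211 - 479} \left(- \frac{1}{79}\right) + \frac{175}{3} = \frac{1}{-690} \left(- \frac{1}{79}\right) + \frac{175}{3} = \left(- \frac{1}{690}\right) \left(- \frac{1}{79}\right) + \frac{175}{3} = \frac{1}{54510} + \frac{175}{3} = \frac{1059917}{18170}$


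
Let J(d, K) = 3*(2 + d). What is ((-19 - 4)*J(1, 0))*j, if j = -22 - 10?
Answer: 6624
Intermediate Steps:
j = -32
J(d, K) = 6 + 3*d
((-19 - 4)*J(1, 0))*j = ((-19 - 4)*(6 + 3*1))*(-32) = -23*(6 + 3)*(-32) = -23*9*(-32) = -207*(-32) = 6624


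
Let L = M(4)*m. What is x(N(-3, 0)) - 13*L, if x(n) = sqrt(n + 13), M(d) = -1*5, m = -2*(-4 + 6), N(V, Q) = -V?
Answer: -256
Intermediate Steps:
m = -4 (m = -2*2 = -4)
M(d) = -5
L = 20 (L = -5*(-4) = 20)
x(n) = sqrt(13 + n)
x(N(-3, 0)) - 13*L = sqrt(13 - 1*(-3)) - 13*20 = sqrt(13 + 3) - 260 = sqrt(16) - 260 = 4 - 260 = -256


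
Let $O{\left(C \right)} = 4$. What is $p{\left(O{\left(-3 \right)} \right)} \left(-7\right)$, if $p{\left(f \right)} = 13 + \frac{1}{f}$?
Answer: $- \frac{371}{4} \approx -92.75$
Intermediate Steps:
$p{\left(O{\left(-3 \right)} \right)} \left(-7\right) = \left(13 + \frac{1}{4}\right) \left(-7\right) = \frac{53}{4} \left(-7\right) = - \frac{371}{4}$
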